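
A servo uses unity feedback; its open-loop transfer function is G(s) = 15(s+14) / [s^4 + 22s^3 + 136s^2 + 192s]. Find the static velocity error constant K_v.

Factoring s from the denominator leaves a polynomial with constant term 192, so the system is type 1.
K_v = lim_{s→0} s·G(s) = 15·14 / 192 = 35/32.

35/32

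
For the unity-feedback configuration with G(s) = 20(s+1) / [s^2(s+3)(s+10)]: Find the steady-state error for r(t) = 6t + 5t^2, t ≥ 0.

G(s) has two factors of s in the denominator, so the system is type 2. By superposition:
  • 6t: tracked with zero error.
  • 5t^2: e_ss = 10/K_a with K_a=2/3 → 15.
Total e_ss = 15.

15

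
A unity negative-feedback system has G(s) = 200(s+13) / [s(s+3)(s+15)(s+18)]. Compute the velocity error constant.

G(s) has one factor of s in the denominator, so the system is type 1.
K_v = lim_{s→0} s·G(s) = 200·13 / (3·15·18) = 260/81.

260/81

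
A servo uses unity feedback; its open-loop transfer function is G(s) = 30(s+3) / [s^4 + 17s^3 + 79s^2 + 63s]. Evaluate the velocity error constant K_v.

10/7

The denominator has no term below 63s — 1 pole at s=0, type 1.
K_v = lim_{s→0} s·G(s) = 30·3 / 63 = 10/7.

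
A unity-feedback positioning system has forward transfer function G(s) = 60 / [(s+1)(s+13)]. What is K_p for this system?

60/13

The open loop has no poles at the origin → type 0 system.
K_p = lim_{s→0} G(s) = 60 / (1·13) = 60/13.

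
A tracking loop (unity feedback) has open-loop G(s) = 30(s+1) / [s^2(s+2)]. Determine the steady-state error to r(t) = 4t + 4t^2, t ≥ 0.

8/15

Two free integrators in G(s): this is a type 2 system. By superposition:
  • 4t: tracked with zero error.
  • 4t^2: e_ss = 8/K_a with K_a=15 → 8/15.
Total e_ss = 8/15.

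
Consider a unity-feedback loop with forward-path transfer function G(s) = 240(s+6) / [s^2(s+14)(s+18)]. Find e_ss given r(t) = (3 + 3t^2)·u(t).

System type = 2 (two poles at s=0). Taking each input component in turn:
  • 3: tracked with zero error.
  • 3t^2: e_ss = 6/K_a with K_a=40/7 → 1.05.
Total e_ss = 1.05.

1.05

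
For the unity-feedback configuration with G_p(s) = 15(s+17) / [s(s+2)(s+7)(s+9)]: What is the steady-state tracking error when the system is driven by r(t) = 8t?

One free integrator in G_p(s): this is a type 1 system.
K_v = lim_{s→0} s·G_p(s) = 15·17 / (2·7·9) = 85/42.
e_ss = 8/K_v = 8/(85/42) = 336/85.

336/85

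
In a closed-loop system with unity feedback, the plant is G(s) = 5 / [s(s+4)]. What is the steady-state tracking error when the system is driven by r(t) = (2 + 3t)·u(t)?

G(s) has one factor of s in the denominator, so the system is type 1. Treating each term separately:
  • 2: tracked with zero error.
  • 3t: e_ss = 3/K_v with K_v=1.25 → 2.4.
Total e_ss = 2.4.

2.4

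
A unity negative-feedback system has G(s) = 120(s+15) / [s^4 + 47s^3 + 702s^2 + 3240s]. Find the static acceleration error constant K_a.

0

Factoring s from the denominator leaves a polynomial with constant term 3240, so the system is type 1.
K_a = lim_{s→0} s^2·G(s) = 0 (the extra factor of s kills the finite limit).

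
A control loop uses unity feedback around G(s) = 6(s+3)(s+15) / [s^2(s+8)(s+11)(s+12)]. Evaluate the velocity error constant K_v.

K_v = lim_{s→0} s·G(s); with 2 poles at the origin the limit diverges, so K_v = ∞.

infinity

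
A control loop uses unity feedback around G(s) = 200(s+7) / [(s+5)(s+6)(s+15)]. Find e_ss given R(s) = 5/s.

The open loop has no poles at the origin → type 0 system.
K_p = lim_{s→0} G(s) = 200·7 / (5·6·15) = 28/9.
e_ss = 5/(1 + K_p) = 5/(37/9) = 45/37.

45/37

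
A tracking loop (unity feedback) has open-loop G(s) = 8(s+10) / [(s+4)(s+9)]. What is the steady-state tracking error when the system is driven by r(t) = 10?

90/29

The open loop has no poles at the origin → type 0 system.
K_p = lim_{s→0} G(s) = 8·10 / (4·9) = 20/9.
e_ss = 10/(1 + K_p) = 10/(29/9) = 90/29.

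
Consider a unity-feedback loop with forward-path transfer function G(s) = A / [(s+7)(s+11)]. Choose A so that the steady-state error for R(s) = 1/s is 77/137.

60

G(s) has no factors of s in the denominator, so the system is type 0.
K_p = lim_{s→0} G(s) = A / (7·11) = (1/77)·A.
e_ss = 1/(1 + K_p) = 77/137 ⇒ 1 + (1/77)·A = 137/77 ⇒ A = 60.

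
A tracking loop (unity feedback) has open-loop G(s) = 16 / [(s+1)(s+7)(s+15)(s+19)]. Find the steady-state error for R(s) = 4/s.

7980/2011

System type = 0 (no poles at s=0).
K_p = lim_{s→0} G(s) = 16 / (1·7·15·19) = 16/1995.
e_ss = 4/(1 + K_p) = 4/(2011/1995) = 7980/2011.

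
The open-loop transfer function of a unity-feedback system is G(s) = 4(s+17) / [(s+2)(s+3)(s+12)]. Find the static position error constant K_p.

17/18

G(s) has no factors of s in the denominator, so the system is type 0.
K_p = lim_{s→0} G(s) = 4·17 / (2·3·12) = 17/18.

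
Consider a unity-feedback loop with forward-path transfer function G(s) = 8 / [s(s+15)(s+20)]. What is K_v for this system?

2/75

G(s) has one factor of s in the denominator, so the system is type 1.
K_v = lim_{s→0} s·G(s) = 8 / (15·20) = 2/75.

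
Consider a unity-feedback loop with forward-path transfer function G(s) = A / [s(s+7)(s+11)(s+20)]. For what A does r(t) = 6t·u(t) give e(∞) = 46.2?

G(s) has one factor of s in the denominator, so the system is type 1.
K_v = lim_{s→0} s·G(s) = A / (7·11·20) = (1/1540)·A.
e_ss = 6/K_v = 46.2 ⇒ K_v = 10/77 ⇒ A = (10/77)/(1/1540) = 200.

200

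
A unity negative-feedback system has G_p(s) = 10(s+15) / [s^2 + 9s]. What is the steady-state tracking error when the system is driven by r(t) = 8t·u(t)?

0.48

Factoring s from the denominator leaves a polynomial with constant term 9, so the system is type 1.
K_v = lim_{s→0} s·G_p(s) = 10·15 / 9 = 50/3.
e_ss = 8/K_v = 8/(50/3) = 0.48.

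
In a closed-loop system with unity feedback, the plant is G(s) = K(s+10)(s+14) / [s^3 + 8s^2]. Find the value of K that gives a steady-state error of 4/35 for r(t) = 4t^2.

4

The denominator has no term below 8s^2 — 2 poles at s=0, type 2.
K_a = lim_{s→0} s^2·G(s) = K·10·14 / 8 = 17.5·K.
e_ss = 8/K_a = 4/35 ⇒ K_a = 70 ⇒ K = 70/17.5 = 4.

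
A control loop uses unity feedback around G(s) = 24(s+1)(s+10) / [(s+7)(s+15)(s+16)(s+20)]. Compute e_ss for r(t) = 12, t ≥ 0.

560/47

The open loop has no poles at the origin → type 0 system.
K_p = lim_{s→0} G(s) = 24·1·10 / (7·15·16·20) = 1/140.
e_ss = 12/(1 + K_p) = 12/(141/140) = 560/47.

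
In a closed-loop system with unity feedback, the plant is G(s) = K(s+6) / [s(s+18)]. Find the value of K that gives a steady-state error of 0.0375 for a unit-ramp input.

G(s) has one factor of s in the denominator, so the system is type 1.
K_v = lim_{s→0} s·G(s) = K·6 / (18) = (1/3)·K.
e_ss = 1/K_v = 0.0375 ⇒ K_v = 80/3 ⇒ K = (80/3)/(1/3) = 80.

80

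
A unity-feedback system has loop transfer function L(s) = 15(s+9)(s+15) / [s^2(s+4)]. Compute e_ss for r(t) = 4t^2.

32/2025

Two free integrators in L(s): this is a type 2 system.
K_a = lim_{s→0} s^2·L(s) = 15·9·15 / (4) = 506.25.
r(t) = 4t^2 gives R(s) = 8/s^3.
e_ss = 8/K_a = 8/506.25 = 32/2025.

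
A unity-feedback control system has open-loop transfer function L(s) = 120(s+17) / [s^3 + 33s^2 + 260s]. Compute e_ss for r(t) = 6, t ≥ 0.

0

Lowest-order denominator term is 260s, so the open loop has 1 pole at the origin → type 1 system.
A type-1 system has K_p = ∞, so it tracks a step input with zero steady-state error.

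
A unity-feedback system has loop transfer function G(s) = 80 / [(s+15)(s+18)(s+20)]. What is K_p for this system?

System type = 0 (no poles at s=0).
K_p = lim_{s→0} G(s) = 80 / (15·18·20) = 2/135.

2/135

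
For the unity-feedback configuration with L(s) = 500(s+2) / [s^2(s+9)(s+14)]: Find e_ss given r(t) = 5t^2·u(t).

1.26

The open loop has two poles at the origin → type 2 system.
K_a = lim_{s→0} s^2·L(s) = 500·2 / (9·14) = 500/63.
r(t) = 5t^2 gives R(s) = 10/s^3.
e_ss = 10/K_a = 10/(500/63) = 1.26.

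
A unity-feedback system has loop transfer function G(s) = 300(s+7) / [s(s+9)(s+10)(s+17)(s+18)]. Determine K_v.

35/459

System type = 1 (one pole at s=0).
K_v = lim_{s→0} s·G(s) = 300·7 / (9·10·17·18) = 35/459.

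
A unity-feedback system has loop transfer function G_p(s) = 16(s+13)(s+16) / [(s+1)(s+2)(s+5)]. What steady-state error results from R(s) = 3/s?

System type = 0 (no poles at s=0).
K_p = lim_{s→0} G_p(s) = 16·13·16 / (1·2·5) = 332.8.
e_ss = 3/(1 + K_p) = 3/333.8 = 15/1669.

15/1669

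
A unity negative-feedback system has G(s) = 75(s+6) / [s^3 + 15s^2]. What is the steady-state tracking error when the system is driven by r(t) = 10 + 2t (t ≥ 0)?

0

Factoring s^2 from the denominator leaves a polynomial with constant term 15, so the system is type 2. Treating each term separately:
  • 10: tracked with zero error.
  • 2t: tracked with zero error.
Total e_ss = 0.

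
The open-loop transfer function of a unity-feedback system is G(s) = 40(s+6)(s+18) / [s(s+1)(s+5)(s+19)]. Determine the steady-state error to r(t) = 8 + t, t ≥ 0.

19/864

The open loop has one pole at the origin → type 1 system. Treating each term separately:
  • 8: tracked with zero error.
  • t: e_ss = 1/K_v with K_v=864/19 → 19/864.
Total e_ss = 19/864.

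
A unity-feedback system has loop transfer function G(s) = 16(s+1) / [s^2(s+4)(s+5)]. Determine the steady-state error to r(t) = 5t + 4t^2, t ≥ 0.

Two free integrators in G(s): this is a type 2 system. Treating each term separately:
  • 5t: tracked with zero error.
  • 4t^2: e_ss = 8/K_a with K_a=0.8 → 10.
Total e_ss = 10.

10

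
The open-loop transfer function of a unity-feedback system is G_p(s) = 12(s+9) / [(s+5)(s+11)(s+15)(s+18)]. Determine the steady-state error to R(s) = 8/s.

2200/277

System type = 0 (no poles at s=0).
K_p = lim_{s→0} G_p(s) = 12·9 / (5·11·15·18) = 2/275.
e_ss = 8/(1 + K_p) = 8/(277/275) = 2200/277.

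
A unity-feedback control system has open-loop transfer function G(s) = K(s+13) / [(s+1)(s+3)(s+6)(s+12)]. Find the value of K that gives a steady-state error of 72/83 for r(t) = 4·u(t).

System type = 0 (no poles at s=0).
K_p = lim_{s→0} G(s) = K·13 / (1·3·6·12) = (13/216)·K.
e_ss = 4/(1 + K_p) = 72/83 ⇒ 1 + (13/216)·K = 83/18 ⇒ K = 60.

60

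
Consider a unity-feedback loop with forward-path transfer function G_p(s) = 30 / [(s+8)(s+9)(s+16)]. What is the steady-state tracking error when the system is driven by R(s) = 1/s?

G_p(s) has no factors of s in the denominator, so the system is type 0.
K_p = lim_{s→0} G_p(s) = 30 / (8·9·16) = 5/192.
e_ss = 1/(1 + K_p) = 1/(197/192) = 192/197.

192/197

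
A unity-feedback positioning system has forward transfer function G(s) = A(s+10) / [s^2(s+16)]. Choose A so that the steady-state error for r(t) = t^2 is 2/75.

120

The open loop has two poles at the origin → type 2 system.
K_a = lim_{s→0} s^2·G(s) = A·10 / (16) = 0.625·A.
e_ss = 2/K_a = 2/75 ⇒ K_a = 75 ⇒ A = 75/0.625 = 120.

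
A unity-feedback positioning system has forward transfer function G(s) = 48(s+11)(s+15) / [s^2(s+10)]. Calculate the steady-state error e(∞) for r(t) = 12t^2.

The open loop has two poles at the origin → type 2 system.
K_a = lim_{s→0} s^2·G(s) = 48·11·15 / (10) = 792.
r(t) = 12t^2 gives R(s) = 24/s^3.
e_ss = 24/K_a = 24/792 = 1/33.

1/33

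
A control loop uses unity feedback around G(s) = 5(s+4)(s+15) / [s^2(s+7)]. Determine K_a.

300/7

G(s) has two factors of s in the denominator, so the system is type 2.
K_a = lim_{s→0} s^2·G(s) = 5·4·15 / (7) = 300/7.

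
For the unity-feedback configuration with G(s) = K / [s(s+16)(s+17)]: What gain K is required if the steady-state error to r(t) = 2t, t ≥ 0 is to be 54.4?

System type = 1 (one pole at s=0).
K_v = lim_{s→0} s·G(s) = K / (16·17) = (1/272)·K.
e_ss = 2/K_v = 54.4 ⇒ K_v = 5/136 ⇒ K = (5/136)/(1/272) = 10.

10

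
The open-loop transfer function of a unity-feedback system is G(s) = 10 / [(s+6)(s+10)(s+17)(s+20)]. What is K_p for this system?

The open loop has no poles at the origin → type 0 system.
K_p = lim_{s→0} G(s) = 10 / (6·10·17·20) = 1/2040.

1/2040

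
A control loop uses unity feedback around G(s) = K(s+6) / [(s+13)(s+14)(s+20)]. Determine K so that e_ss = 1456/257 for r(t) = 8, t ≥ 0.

250

The open loop has no poles at the origin → type 0 system.
K_p = lim_{s→0} G(s) = K·6 / (13·14·20) = (3/1820)·K.
e_ss = 8/(1 + K_p) = 1456/257 ⇒ 1 + (3/1820)·K = 257/182 ⇒ K = 250.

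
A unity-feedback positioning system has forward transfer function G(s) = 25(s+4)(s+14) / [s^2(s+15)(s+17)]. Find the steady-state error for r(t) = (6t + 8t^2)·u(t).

G(s) has two factors of s in the denominator, so the system is type 2. By superposition:
  • 6t: tracked with zero error.
  • 8t^2: e_ss = 16/K_a with K_a=280/51 → 102/35.
Total e_ss = 102/35.

102/35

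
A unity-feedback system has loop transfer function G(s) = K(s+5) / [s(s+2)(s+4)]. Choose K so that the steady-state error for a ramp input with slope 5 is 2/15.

60

The open loop has one pole at the origin → type 1 system.
K_v = lim_{s→0} s·G(s) = K·5 / (2·4) = 0.625·K.
e_ss = 5/K_v = 2/15 ⇒ K_v = 37.5 ⇒ K = 37.5/0.625 = 60.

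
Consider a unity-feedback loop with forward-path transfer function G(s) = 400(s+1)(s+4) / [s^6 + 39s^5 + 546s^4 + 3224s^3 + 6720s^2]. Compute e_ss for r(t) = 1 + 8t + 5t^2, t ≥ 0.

Lowest-order denominator term is 6720s^2, so the open loop has 2 poles at the origin → type 2 system. By superposition:
  • 1: tracked with zero error.
  • 8t: tracked with zero error.
  • 5t^2: e_ss = 10/K_a with K_a=5/21 → 42.
Total e_ss = 42.

42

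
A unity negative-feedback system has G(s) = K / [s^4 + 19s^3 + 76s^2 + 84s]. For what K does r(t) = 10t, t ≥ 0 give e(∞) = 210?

Factoring s from the denominator leaves a polynomial with constant term 84, so the system is type 1.
K_v = lim_{s→0} s·G(s) = K / 84 = (1/84)·K.
e_ss = 10/K_v = 210 ⇒ K_v = 1/21 ⇒ K = (1/21)/(1/84) = 4.

4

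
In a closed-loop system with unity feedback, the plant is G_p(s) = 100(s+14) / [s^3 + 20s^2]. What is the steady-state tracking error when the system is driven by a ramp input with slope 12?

Lowest-order denominator term is 20s^2, so the open loop has 2 poles at the origin → type 2 system.
K_v = ∞ for a type-2 system; e_ss to a ramp is zero.

0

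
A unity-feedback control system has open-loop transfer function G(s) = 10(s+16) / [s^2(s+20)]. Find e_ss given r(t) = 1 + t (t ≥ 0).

0

System type = 2 (two poles at s=0). By superposition:
  • 1: tracked with zero error.
  • t: tracked with zero error.
Total e_ss = 0.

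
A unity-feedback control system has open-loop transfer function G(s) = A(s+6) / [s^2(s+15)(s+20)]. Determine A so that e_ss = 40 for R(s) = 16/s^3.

20

Two free integrators in G(s): this is a type 2 system.
K_a = lim_{s→0} s^2·G(s) = A·6 / (15·20) = 0.02·A.
e_ss = 16/K_a = 40 ⇒ K_a = 0.4 ⇒ A = 0.4/0.02 = 20.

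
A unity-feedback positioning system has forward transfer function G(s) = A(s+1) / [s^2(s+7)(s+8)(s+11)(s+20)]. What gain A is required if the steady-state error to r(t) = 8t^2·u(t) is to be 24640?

8

System type = 2 (two poles at s=0).
K_a = lim_{s→0} s^2·G(s) = A·1 / (7·8·11·20) = (1/12320)·A.
e_ss = 16/K_a = 24640 ⇒ K_a = 1/1540 ⇒ A = (1/1540)/(1/12320) = 8.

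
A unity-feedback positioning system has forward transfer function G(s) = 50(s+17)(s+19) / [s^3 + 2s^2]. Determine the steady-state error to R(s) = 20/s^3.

Factoring s^2 from the denominator leaves a polynomial with constant term 2, so the system is type 2.
K_a = lim_{s→0} s^2·G(s) = 50·17·19 / 2 = 8075.
r(t) = 10t^2 gives R(s) = 20/s^3.
e_ss = 20/K_a = 20/8075 = 4/1615.

4/1615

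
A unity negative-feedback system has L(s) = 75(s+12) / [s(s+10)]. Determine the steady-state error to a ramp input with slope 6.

1/15

One free integrator in L(s): this is a type 1 system.
K_v = lim_{s→0} s·L(s) = 75·12 / (10) = 90.
e_ss = 6/K_v = 6/90 = 1/15.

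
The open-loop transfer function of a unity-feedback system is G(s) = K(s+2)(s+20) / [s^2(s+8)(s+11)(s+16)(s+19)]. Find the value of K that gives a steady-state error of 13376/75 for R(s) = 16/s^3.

G(s) has two factors of s in the denominator, so the system is type 2.
K_a = lim_{s→0} s^2·G(s) = K·2·20 / (8·11·16·19) = (5/3344)·K.
e_ss = 16/K_a = 13376/75 ⇒ K_a = 75/836 ⇒ K = (75/836)/(5/3344) = 60.

60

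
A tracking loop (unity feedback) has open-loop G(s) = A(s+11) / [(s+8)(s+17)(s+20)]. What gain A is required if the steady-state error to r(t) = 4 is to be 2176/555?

System type = 0 (no poles at s=0).
K_p = lim_{s→0} G(s) = A·11 / (8·17·20) = (11/2720)·A.
e_ss = 4/(1 + K_p) = 2176/555 ⇒ 1 + (11/2720)·A = 555/544 ⇒ A = 5.

5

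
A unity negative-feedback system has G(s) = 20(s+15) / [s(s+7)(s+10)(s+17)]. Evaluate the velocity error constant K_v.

G(s) has one factor of s in the denominator, so the system is type 1.
K_v = lim_{s→0} s·G(s) = 20·15 / (7·10·17) = 30/119.

30/119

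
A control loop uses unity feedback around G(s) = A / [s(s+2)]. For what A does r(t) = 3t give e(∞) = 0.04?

System type = 1 (one pole at s=0).
K_v = lim_{s→0} s·G(s) = A / (2) = 0.5·A.
e_ss = 3/K_v = 0.04 ⇒ K_v = 75 ⇒ A = 75/0.5 = 150.

150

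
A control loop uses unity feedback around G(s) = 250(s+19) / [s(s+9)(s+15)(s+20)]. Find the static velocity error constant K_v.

95/54

G(s) has one factor of s in the denominator, so the system is type 1.
K_v = lim_{s→0} s·G(s) = 250·19 / (9·15·20) = 95/54.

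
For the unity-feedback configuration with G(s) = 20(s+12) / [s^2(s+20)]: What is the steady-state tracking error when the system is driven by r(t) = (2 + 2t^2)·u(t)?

The open loop has two poles at the origin → type 2 system. Treating each term separately:
  • 2: tracked with zero error.
  • 2t^2: e_ss = 4/K_a with K_a=12 → 1/3.
Total e_ss = 1/3.

1/3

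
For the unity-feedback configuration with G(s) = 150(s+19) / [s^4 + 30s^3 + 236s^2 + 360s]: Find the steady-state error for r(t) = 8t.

The denominator has no term below 360s — 1 pole at s=0, type 1.
K_v = lim_{s→0} s·G(s) = 150·19 / 360 = 95/12.
e_ss = 8/K_v = 8/(95/12) = 96/95.

96/95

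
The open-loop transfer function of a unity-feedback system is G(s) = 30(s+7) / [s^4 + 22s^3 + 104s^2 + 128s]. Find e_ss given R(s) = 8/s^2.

Factoring s from the denominator leaves a polynomial with constant term 128, so the system is type 1.
K_v = lim_{s→0} s·G(s) = 30·7 / 128 = 105/64.
e_ss = 8/K_v = 8/(105/64) = 512/105.

512/105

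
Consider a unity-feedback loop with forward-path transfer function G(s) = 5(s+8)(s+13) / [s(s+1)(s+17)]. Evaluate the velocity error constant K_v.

520/17

One free integrator in G(s): this is a type 1 system.
K_v = lim_{s→0} s·G(s) = 5·8·13 / (1·17) = 520/17.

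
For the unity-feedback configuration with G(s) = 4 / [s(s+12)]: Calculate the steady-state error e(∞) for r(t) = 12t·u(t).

The open loop has one pole at the origin → type 1 system.
K_v = lim_{s→0} s·G(s) = 4 / (12) = 1/3.
e_ss = 12/K_v = 12/(1/3) = 36.

36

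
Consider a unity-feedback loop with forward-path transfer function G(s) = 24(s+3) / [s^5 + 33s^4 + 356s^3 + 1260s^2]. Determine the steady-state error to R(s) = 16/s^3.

280

Lowest-order denominator term is 1260s^2, so the open loop has 2 poles at the origin → type 2 system.
K_a = lim_{s→0} s^2·G(s) = 24·3 / 1260 = 2/35.
r(t) = 8t^2 gives R(s) = 16/s^3.
e_ss = 16/K_a = 16/(2/35) = 280.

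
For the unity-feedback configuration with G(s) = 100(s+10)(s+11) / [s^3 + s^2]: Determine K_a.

The denominator has no term below s^2 — 2 poles at s=0, type 2.
K_a = lim_{s→0} s^2·G(s) = 100·10·11 / 1 = 11000.

11000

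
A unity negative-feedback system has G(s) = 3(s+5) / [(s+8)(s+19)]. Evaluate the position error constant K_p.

15/152

No free integrators in G(s): this is a type 0 system.
K_p = lim_{s→0} G(s) = 3·5 / (8·19) = 15/152.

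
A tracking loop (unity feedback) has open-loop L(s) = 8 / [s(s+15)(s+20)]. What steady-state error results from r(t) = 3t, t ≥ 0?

112.5

System type = 1 (one pole at s=0).
K_v = lim_{s→0} s·L(s) = 8 / (15·20) = 2/75.
e_ss = 3/K_v = 3/(2/75) = 112.5.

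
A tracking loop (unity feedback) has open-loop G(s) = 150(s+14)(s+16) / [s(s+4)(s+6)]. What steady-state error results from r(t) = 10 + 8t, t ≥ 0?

1/175

System type = 1 (one pole at s=0). Treating each term separately:
  • 10: tracked with zero error.
  • 8t: e_ss = 8/K_v with K_v=1400 → 1/175.
Total e_ss = 1/175.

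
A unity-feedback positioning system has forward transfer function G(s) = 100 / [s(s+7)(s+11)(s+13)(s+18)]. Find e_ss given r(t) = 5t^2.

The open loop has one pole at the origin → type 1 system.
For a type-1 system K_a = 0, so e_ss to a parabolic input is unbounded.

infinity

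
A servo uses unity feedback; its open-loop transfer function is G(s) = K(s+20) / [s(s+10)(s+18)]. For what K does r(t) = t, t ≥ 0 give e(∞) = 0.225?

40

The open loop has one pole at the origin → type 1 system.
K_v = lim_{s→0} s·G(s) = K·20 / (10·18) = (1/9)·K.
e_ss = 1/K_v = 0.225 ⇒ K_v = 40/9 ⇒ K = (40/9)/(1/9) = 40.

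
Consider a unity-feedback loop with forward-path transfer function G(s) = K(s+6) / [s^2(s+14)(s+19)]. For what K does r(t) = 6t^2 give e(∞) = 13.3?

G(s) has two factors of s in the denominator, so the system is type 2.
K_a = lim_{s→0} s^2·G(s) = K·6 / (14·19) = (3/133)·K.
e_ss = 12/K_a = 13.3 ⇒ K_a = 120/133 ⇒ K = (120/133)/(3/133) = 40.

40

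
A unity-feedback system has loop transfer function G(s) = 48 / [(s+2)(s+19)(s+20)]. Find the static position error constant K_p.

The open loop has no poles at the origin → type 0 system.
K_p = lim_{s→0} G(s) = 48 / (2·19·20) = 6/95.

6/95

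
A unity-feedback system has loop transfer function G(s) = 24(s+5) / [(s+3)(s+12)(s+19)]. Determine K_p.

10/57

No free integrators in G(s): this is a type 0 system.
K_p = lim_{s→0} G(s) = 24·5 / (3·12·19) = 10/57.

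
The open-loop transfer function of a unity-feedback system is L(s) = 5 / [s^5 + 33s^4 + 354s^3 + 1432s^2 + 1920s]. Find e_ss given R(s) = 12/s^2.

Factoring s from the denominator leaves a polynomial with constant term 1920, so the system is type 1.
K_v = lim_{s→0} s·L(s) = 5 / 1920 = 1/384.
e_ss = 12/K_v = 12/(1/384) = 4608.

4608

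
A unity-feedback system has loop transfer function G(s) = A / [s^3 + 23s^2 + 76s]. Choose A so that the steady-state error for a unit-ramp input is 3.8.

Lowest-order denominator term is 76s, so the open loop has 1 pole at the origin → type 1 system.
K_v = lim_{s→0} s·G(s) = A / 76 = (1/76)·A.
e_ss = 1/K_v = 3.8 ⇒ K_v = 5/19 ⇒ A = (5/19)/(1/76) = 20.

20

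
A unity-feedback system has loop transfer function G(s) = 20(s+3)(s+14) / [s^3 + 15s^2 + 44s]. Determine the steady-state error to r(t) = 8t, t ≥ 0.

Lowest-order denominator term is 44s, so the open loop has 1 pole at the origin → type 1 system.
K_v = lim_{s→0} s·G(s) = 20·3·14 / 44 = 210/11.
e_ss = 8/K_v = 8/(210/11) = 44/105.

44/105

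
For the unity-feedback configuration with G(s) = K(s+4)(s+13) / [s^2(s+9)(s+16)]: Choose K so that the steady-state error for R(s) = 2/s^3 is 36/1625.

G(s) has two factors of s in the denominator, so the system is type 2.
K_a = lim_{s→0} s^2·G(s) = K·4·13 / (9·16) = (13/36)·K.
e_ss = 2/K_a = 36/1625 ⇒ K_a = 1625/18 ⇒ K = (1625/18)/(13/36) = 250.

250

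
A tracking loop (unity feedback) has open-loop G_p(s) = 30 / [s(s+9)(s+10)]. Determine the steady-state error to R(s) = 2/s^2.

The open loop has one pole at the origin → type 1 system.
K_v = lim_{s→0} s·G_p(s) = 30 / (9·10) = 1/3.
e_ss = 2/K_v = 2/(1/3) = 6.

6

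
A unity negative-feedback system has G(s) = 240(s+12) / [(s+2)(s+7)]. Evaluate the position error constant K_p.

The open loop has no poles at the origin → type 0 system.
K_p = lim_{s→0} G(s) = 240·12 / (2·7) = 1440/7.

1440/7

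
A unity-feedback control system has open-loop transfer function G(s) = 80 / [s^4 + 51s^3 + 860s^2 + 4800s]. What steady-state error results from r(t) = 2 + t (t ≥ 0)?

60

Factoring s from the denominator leaves a polynomial with constant term 4800, so the system is type 1. Treating each term separately:
  • 2: tracked with zero error.
  • t: e_ss = 1/K_v with K_v=1/60 → 60.
Total e_ss = 60.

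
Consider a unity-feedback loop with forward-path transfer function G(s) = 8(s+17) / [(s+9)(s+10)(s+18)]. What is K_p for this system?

34/405

No free integrators in G(s): this is a type 0 system.
K_p = lim_{s→0} G(s) = 8·17 / (9·10·18) = 34/405.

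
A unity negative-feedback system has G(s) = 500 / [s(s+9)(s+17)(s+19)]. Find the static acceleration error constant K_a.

G(s) has one factor of s in the denominator, so the system is type 1.
K_a = lim_{s→0} s^2·G(s) = 0 (the extra factor of s kills the finite limit).

0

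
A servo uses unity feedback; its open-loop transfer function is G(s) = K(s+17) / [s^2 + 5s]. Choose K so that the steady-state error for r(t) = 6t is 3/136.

The denominator has no term below 5s — 1 pole at s=0, type 1.
K_v = lim_{s→0} s·G(s) = K·17 / 5 = 3.4·K.
e_ss = 6/K_v = 3/136 ⇒ K_v = 272 ⇒ K = 272/3.4 = 80.

80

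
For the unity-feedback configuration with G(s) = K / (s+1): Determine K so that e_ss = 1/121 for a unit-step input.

System type = 0 (no poles at s=0).
K_p = lim_{s→0} G(s) = K / (1) = 1·K.
e_ss = 1/(1 + K_p) = 1/121 ⇒ 1 + 1·K = 121 ⇒ K = 120.

120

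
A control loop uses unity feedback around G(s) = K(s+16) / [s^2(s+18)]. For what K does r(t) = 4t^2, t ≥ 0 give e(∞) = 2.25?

4

G(s) has two factors of s in the denominator, so the system is type 2.
K_a = lim_{s→0} s^2·G(s) = K·16 / (18) = (8/9)·K.
e_ss = 8/K_a = 2.25 ⇒ K_a = 32/9 ⇒ K = (32/9)/(8/9) = 4.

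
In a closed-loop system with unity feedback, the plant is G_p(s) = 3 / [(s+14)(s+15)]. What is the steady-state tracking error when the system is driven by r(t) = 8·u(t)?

560/71

System type = 0 (no poles at s=0).
K_p = lim_{s→0} G_p(s) = 3 / (14·15) = 1/70.
e_ss = 8/(1 + K_p) = 8/(71/70) = 560/71.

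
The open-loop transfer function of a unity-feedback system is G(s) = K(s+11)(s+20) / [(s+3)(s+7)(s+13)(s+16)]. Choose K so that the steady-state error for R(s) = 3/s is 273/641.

G(s) has no factors of s in the denominator, so the system is type 0.
K_p = lim_{s→0} G(s) = K·11·20 / (3·7·13·16) = (55/1092)·K.
e_ss = 3/(1 + K_p) = 273/641 ⇒ 1 + (55/1092)·K = 641/91 ⇒ K = 120.

120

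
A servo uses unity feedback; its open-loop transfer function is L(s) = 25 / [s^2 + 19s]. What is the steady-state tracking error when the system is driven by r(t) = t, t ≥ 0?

0.76

The denominator has no term below 19s — 1 pole at s=0, type 1.
K_v = lim_{s→0} s·L(s) = 25 / 19 = 25/19.
e_ss = 1/K_v = 1/(25/19) = 0.76.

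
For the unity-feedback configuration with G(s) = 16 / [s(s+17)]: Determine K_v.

16/17

G(s) has one factor of s in the denominator, so the system is type 1.
K_v = lim_{s→0} s·G(s) = 16 / (17) = 16/17.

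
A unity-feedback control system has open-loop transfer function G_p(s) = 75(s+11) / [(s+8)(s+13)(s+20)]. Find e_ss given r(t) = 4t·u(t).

infinity

No free integrators in G_p(s): this is a type 0 system.
For a type-0 system K_v = 0, so e_ss to a ramp input is unbounded.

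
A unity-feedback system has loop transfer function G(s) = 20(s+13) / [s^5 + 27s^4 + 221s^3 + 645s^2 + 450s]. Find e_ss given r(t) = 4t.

Lowest-order denominator term is 450s, so the open loop has 1 pole at the origin → type 1 system.
K_v = lim_{s→0} s·G(s) = 20·13 / 450 = 26/45.
e_ss = 4/K_v = 4/(26/45) = 90/13.

90/13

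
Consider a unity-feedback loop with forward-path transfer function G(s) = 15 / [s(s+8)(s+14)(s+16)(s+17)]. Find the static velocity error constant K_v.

15/30464

G(s) has one factor of s in the denominator, so the system is type 1.
K_v = lim_{s→0} s·G(s) = 15 / (8·14·16·17) = 15/30464.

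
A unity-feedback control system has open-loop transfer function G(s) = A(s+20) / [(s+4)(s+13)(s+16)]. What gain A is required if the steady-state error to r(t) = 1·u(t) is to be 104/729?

System type = 0 (no poles at s=0).
K_p = lim_{s→0} G(s) = A·20 / (4·13·16) = (5/208)·A.
e_ss = 1/(1 + K_p) = 104/729 ⇒ 1 + (5/208)·A = 729/104 ⇒ A = 250.

250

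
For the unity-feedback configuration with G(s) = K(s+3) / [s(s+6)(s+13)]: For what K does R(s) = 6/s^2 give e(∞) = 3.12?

50

One free integrator in G(s): this is a type 1 system.
K_v = lim_{s→0} s·G(s) = K·3 / (6·13) = (1/26)·K.
e_ss = 6/K_v = 3.12 ⇒ K_v = 25/13 ⇒ K = (25/13)/(1/26) = 50.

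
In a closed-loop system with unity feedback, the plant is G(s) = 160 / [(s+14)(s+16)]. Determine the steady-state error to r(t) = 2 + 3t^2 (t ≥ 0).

infinity

The open loop has no poles at the origin → type 0 system. By superposition:
  • 2: e_ss = 2/(1+K_p) with K_p=5/7 → 7/6.
  • 3t^2: a type-0 system cannot track it, e_ss → ∞.
The unbounded component dominates.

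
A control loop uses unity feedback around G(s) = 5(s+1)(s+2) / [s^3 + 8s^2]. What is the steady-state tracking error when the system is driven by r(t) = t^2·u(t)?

Factoring s^2 from the denominator leaves a polynomial with constant term 8, so the system is type 2.
K_a = lim_{s→0} s^2·G(s) = 5·1·2 / 8 = 1.25.
r(t) = t^2 gives R(s) = 2/s^3.
e_ss = 2/K_a = 2/1.25 = 1.6.

1.6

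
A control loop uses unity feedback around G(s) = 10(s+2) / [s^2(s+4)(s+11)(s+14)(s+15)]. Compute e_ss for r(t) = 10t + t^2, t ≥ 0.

System type = 2 (two poles at s=0). Treating each term separately:
  • 10t: tracked with zero error.
  • t^2: e_ss = 2/K_a with K_a=1/462 → 924.
Total e_ss = 924.

924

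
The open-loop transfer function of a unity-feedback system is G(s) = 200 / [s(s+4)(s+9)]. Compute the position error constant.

infinity

K_p = lim_{s→0} G(s); with 1 pole at the origin the limit diverges, so K_p = ∞.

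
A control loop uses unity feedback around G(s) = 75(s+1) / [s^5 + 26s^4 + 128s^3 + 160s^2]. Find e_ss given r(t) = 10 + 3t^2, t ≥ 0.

12.8

The denominator has no term below 160s^2 — 2 poles at s=0, type 2. By superposition:
  • 10: tracked with zero error.
  • 3t^2: e_ss = 6/K_a with K_a=15/32 → 12.8.
Total e_ss = 12.8.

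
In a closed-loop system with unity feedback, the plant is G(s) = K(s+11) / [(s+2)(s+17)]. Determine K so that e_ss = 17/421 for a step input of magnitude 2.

150

G(s) has no factors of s in the denominator, so the system is type 0.
K_p = lim_{s→0} G(s) = K·11 / (2·17) = (11/34)·K.
e_ss = 2/(1 + K_p) = 17/421 ⇒ 1 + (11/34)·K = 842/17 ⇒ K = 150.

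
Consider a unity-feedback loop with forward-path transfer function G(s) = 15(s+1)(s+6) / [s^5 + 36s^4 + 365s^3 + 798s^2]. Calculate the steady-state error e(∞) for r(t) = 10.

0

The denominator has no term below 798s^2 — 2 poles at s=0, type 2.
A type-2 system has K_p = ∞, so it tracks a step input with zero steady-state error.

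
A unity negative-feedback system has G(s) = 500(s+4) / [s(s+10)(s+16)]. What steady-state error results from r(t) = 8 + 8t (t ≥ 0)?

0.64

One free integrator in G(s): this is a type 1 system. Taking each input component in turn:
  • 8: tracked with zero error.
  • 8t: e_ss = 8/K_v with K_v=12.5 → 0.64.
Total e_ss = 0.64.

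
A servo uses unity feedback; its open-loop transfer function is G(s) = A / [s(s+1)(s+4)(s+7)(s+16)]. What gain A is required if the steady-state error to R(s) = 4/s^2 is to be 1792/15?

G(s) has one factor of s in the denominator, so the system is type 1.
K_v = lim_{s→0} s·G(s) = A / (1·4·7·16) = (1/448)·A.
e_ss = 4/K_v = 1792/15 ⇒ K_v = 15/448 ⇒ A = (15/448)/(1/448) = 15.

15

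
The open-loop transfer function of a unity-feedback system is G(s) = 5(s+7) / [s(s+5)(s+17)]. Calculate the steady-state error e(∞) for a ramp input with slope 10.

170/7

G(s) has one factor of s in the denominator, so the system is type 1.
K_v = lim_{s→0} s·G(s) = 5·7 / (5·17) = 7/17.
e_ss = 10/K_v = 10/(7/17) = 170/7.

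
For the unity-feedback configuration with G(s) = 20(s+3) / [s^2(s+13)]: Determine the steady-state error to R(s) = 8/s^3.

26/15

G(s) has two factors of s in the denominator, so the system is type 2.
K_a = lim_{s→0} s^2·G(s) = 20·3 / (13) = 60/13.
r(t) = 4t^2 gives R(s) = 8/s^3.
e_ss = 8/K_a = 8/(60/13) = 26/15.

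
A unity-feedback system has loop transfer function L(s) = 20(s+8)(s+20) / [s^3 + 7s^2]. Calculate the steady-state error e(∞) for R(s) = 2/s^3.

7/1600

The denominator has no term below 7s^2 — 2 poles at s=0, type 2.
K_a = lim_{s→0} s^2·L(s) = 20·8·20 / 7 = 3200/7.
r(t) = t^2 gives R(s) = 2/s^3.
e_ss = 2/K_a = 2/(3200/7) = 7/1600.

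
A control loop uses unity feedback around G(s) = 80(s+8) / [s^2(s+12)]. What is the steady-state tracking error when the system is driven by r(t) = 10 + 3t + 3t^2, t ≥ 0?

System type = 2 (two poles at s=0). Treating each term separately:
  • 10: tracked with zero error.
  • 3t: tracked with zero error.
  • 3t^2: e_ss = 6/K_a with K_a=160/3 → 0.1125.
Total e_ss = 0.1125.

0.1125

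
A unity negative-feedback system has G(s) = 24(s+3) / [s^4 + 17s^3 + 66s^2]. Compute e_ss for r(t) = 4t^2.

22/3

The denominator has no term below 66s^2 — 2 poles at s=0, type 2.
K_a = lim_{s→0} s^2·G(s) = 24·3 / 66 = 12/11.
r(t) = 4t^2 gives R(s) = 8/s^3.
e_ss = 8/K_a = 8/(12/11) = 22/3.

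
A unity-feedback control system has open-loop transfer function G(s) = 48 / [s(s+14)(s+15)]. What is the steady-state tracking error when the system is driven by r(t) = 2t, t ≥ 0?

One free integrator in G(s): this is a type 1 system.
K_v = lim_{s→0} s·G(s) = 48 / (14·15) = 8/35.
e_ss = 2/K_v = 2/(8/35) = 8.75.

8.75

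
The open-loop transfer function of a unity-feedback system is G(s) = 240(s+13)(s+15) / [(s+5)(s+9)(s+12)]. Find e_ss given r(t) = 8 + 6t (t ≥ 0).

System type = 0 (no poles at s=0). By superposition:
  • 8: e_ss = 8/(1+K_p) with K_p=260/3 → 24/263.
  • 6t: a type-0 system cannot track it, e_ss → ∞.
The unbounded component dominates.

infinity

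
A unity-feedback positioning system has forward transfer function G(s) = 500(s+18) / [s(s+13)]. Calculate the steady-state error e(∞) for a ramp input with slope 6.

13/1500

G(s) has one factor of s in the denominator, so the system is type 1.
K_v = lim_{s→0} s·G(s) = 500·18 / (13) = 9000/13.
e_ss = 6/K_v = 6/(9000/13) = 13/1500.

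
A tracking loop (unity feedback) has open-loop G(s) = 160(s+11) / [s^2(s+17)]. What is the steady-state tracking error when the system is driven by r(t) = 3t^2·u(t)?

G(s) has two factors of s in the denominator, so the system is type 2.
K_a = lim_{s→0} s^2·G(s) = 160·11 / (17) = 1760/17.
r(t) = 3t^2 gives R(s) = 6/s^3.
e_ss = 6/K_a = 6/(1760/17) = 51/880.

51/880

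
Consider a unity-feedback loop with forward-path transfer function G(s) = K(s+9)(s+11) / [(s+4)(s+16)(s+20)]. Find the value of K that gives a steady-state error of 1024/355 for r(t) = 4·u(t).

5

G(s) has no factors of s in the denominator, so the system is type 0.
K_p = lim_{s→0} G(s) = K·9·11 / (4·16·20) = (99/1280)·K.
e_ss = 4/(1 + K_p) = 1024/355 ⇒ 1 + (99/1280)·K = 355/256 ⇒ K = 5.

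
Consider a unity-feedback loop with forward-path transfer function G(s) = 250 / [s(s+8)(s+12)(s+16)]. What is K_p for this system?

K_p = lim_{s→0} G(s); with 1 pole at the origin the limit diverges, so K_p = ∞.

infinity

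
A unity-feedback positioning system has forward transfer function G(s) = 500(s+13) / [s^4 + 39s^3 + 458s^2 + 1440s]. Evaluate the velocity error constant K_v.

Factoring s from the denominator leaves a polynomial with constant term 1440, so the system is type 1.
K_v = lim_{s→0} s·G(s) = 500·13 / 1440 = 325/72.

325/72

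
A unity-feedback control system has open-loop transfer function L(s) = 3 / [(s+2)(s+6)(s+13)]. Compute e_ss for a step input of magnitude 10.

520/53

No free integrators in L(s): this is a type 0 system.
K_p = lim_{s→0} L(s) = 3 / (2·6·13) = 1/52.
e_ss = 10/(1 + K_p) = 10/(53/52) = 520/53.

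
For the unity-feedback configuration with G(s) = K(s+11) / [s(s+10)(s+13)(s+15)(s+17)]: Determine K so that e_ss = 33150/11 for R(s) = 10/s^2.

10

G(s) has one factor of s in the denominator, so the system is type 1.
K_v = lim_{s→0} s·G(s) = K·11 / (10·13·15·17) = (11/33150)·K.
e_ss = 10/K_v = 33150/11 ⇒ K_v = 11/3315 ⇒ K = (11/3315)/(11/33150) = 10.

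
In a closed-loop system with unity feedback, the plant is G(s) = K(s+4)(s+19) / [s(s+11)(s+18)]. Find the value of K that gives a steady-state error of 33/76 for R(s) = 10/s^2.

G(s) has one factor of s in the denominator, so the system is type 1.
K_v = lim_{s→0} s·G(s) = K·4·19 / (11·18) = (38/99)·K.
e_ss = 10/K_v = 33/76 ⇒ K_v = 760/33 ⇒ K = (760/33)/(38/99) = 60.

60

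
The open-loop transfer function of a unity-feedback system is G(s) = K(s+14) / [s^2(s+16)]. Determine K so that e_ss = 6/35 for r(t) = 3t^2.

40

The open loop has two poles at the origin → type 2 system.
K_a = lim_{s→0} s^2·G(s) = K·14 / (16) = 0.875·K.
e_ss = 6/K_a = 6/35 ⇒ K_a = 35 ⇒ K = 35/0.875 = 40.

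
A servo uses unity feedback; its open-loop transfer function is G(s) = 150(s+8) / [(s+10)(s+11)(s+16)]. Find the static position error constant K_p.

15/22

G(s) has no factors of s in the denominator, so the system is type 0.
K_p = lim_{s→0} G(s) = 150·8 / (10·11·16) = 15/22.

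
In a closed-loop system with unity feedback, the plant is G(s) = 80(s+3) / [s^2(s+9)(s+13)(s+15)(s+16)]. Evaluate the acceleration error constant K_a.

1/117

G(s) has two factors of s in the denominator, so the system is type 2.
K_a = lim_{s→0} s^2·G(s) = 80·3 / (9·13·15·16) = 1/117.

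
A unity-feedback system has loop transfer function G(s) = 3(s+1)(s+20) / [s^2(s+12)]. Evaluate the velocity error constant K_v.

infinity

K_v = lim_{s→0} s·G(s); with 2 poles at the origin the limit diverges, so K_v = ∞.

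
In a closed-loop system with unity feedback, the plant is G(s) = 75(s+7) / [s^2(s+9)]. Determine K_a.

175/3

Two free integrators in G(s): this is a type 2 system.
K_a = lim_{s→0} s^2·G(s) = 75·7 / (9) = 175/3.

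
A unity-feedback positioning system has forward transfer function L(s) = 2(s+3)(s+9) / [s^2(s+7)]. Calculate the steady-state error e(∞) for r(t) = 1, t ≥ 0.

0

Two free integrators in L(s): this is a type 2 system.
A type-2 system has K_p = ∞, so it tracks a step input with zero steady-state error.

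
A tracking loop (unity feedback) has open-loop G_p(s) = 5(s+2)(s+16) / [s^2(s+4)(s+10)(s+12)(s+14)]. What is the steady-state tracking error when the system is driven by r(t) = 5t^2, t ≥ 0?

420

Two free integrators in G_p(s): this is a type 2 system.
K_a = lim_{s→0} s^2·G_p(s) = 5·2·16 / (4·10·12·14) = 1/42.
r(t) = 5t^2 gives R(s) = 10/s^3.
e_ss = 10/K_a = 10/(1/42) = 420.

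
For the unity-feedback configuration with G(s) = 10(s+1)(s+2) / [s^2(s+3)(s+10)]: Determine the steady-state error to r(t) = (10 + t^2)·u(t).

The open loop has two poles at the origin → type 2 system. By superposition:
  • 10: tracked with zero error.
  • t^2: e_ss = 2/K_a with K_a=2/3 → 3.
Total e_ss = 3.

3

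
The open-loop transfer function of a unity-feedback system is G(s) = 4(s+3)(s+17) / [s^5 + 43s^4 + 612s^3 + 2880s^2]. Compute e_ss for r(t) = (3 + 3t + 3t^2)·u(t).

The denominator has no term below 2880s^2 — 2 poles at s=0, type 2. Treating each term separately:
  • 3: tracked with zero error.
  • 3t: tracked with zero error.
  • 3t^2: e_ss = 6/K_a with K_a=17/240 → 1440/17.
Total e_ss = 1440/17.

1440/17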